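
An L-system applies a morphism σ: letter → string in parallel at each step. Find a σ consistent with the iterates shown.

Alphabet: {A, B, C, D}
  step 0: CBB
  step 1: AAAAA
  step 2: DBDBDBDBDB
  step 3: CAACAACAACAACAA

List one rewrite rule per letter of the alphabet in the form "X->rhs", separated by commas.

  step 2 ⇒ step 3: DBDBDBDBDB ⇒ C·AA·C·AA·C·AA·C·AA·C·AA
    B ↦ AA
    D ↦ C
  step 1 ⇒ step 2: AAAAA ⇒ DB·DB·DB·DB·DB
    A ↦ DB
  step 0 ⇒ step 1: CBB ⇒ A·AA·AA
    C ↦ A

A->DB, B->AA, C->A, D->C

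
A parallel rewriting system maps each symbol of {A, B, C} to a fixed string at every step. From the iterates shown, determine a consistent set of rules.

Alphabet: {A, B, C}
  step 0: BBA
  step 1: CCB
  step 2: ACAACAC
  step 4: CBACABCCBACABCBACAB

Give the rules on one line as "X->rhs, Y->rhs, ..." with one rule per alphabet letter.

  step 1 ⇒ step 2: CCB ⇒ ACA·ACA·C
    B ↦ C
    C ↦ ACA
  step 0 ⇒ step 1: BBA ⇒ C·C·B
    A ↦ B

A->B, B->C, C->ACA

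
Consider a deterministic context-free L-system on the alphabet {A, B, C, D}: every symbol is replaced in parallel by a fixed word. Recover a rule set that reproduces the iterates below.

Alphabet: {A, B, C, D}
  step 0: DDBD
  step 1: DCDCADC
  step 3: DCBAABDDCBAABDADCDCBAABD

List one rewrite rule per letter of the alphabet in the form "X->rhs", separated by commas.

  step 0 ⇒ step 1: DDBD ⇒ DC·DC·A·DC
    B ↦ A
    D ↦ DC
    A ↦ BD  (constrained at step 1)
    C ↦ BA  (constrained at step 1)

A->BD, B->A, C->BA, D->DC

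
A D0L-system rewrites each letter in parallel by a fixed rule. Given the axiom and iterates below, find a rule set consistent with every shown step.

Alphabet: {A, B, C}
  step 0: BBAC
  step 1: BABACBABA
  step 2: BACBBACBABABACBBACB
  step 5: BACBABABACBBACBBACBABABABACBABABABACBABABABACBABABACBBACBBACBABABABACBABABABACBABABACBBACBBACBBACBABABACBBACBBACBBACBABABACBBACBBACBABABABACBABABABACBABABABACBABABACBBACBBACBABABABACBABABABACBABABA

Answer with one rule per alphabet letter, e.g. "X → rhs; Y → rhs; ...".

A->CB, B->BA, C->ABA

  step 1 ⇒ step 2: BABACBABA ⇒ BA·CB·BA·CB·ABA·BA·CB·BA·CB
    A ↦ CB
    B ↦ BA
    C ↦ ABA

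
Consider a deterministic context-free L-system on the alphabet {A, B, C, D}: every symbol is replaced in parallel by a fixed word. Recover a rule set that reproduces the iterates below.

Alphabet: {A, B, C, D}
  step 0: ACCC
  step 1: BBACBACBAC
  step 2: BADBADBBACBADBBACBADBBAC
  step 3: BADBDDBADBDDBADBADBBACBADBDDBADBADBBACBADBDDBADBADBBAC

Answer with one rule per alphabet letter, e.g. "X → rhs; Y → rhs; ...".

A->B, B->BAD, C->BAC, D->DD

  step 2 ⇒ step 3: BADBADBBACBADBBACBADBBAC ⇒ BAD·B·DD·BAD·B·DD·BAD·BAD·B·BAC·BAD·B·DD·BAD·BAD·B·BAC·BAD·B·DD·BAD·BAD·B·BAC
    A ↦ B
    B ↦ BAD
    C ↦ BAC
    D ↦ DD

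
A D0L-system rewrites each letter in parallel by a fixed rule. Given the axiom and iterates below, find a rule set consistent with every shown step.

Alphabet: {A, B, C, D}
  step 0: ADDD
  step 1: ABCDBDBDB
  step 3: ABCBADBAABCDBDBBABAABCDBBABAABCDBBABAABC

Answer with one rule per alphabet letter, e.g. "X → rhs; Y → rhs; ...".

A->ABC, B->BA, C->D, D->DB

  step 0 ⇒ step 1: ADDD ⇒ ABC·DB·DB·DB
    A ↦ ABC
    D ↦ DB
    B ↦ BA  (constrained at step 1)
    C ↦ D  (constrained at step 1)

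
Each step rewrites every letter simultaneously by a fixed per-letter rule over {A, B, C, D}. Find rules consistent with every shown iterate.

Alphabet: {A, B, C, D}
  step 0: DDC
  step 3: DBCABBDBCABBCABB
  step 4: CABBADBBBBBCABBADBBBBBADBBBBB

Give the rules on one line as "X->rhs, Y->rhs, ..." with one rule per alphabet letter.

  step 3 ⇒ step 4: DBCABBDBCABBCABB ⇒ CA·BB·A·DB·BB·BB·CA·BB·A·DB·BB·BB·A·DB·BB·BB
    A ↦ DB
    B ↦ BB
    C ↦ A
    D ↦ CA

A->DB, B->BB, C->A, D->CA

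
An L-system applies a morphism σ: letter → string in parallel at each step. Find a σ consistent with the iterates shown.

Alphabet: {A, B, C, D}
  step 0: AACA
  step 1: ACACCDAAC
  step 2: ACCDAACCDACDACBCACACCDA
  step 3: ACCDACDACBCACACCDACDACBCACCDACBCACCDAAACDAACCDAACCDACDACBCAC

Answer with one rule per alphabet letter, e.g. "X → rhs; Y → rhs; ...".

  step 2 ⇒ step 3: ACCDAACCDACDACBCACACCDA ⇒ AC·CDA·CDA·CBC·AC·AC·CDA·CDA·CBC·AC·CDA·CBC·AC·CDA·AA·CDA·AC·CDA·AC·CDA·CDA·CBC·AC
    A ↦ AC
    B ↦ AA
    C ↦ CDA
    D ↦ CBC

A->AC, B->AA, C->CDA, D->CBC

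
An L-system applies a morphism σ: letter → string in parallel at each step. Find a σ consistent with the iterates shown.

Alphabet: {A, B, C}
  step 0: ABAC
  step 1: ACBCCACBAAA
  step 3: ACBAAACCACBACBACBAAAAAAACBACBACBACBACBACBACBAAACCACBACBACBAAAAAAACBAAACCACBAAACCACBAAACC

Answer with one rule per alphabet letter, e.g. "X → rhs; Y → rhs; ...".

A->ACB, B->CC, C->AAA

  step 0 ⇒ step 1: ABAC ⇒ ACB·CC·ACB·AAA
    A ↦ ACB
    B ↦ CC
    C ↦ AAA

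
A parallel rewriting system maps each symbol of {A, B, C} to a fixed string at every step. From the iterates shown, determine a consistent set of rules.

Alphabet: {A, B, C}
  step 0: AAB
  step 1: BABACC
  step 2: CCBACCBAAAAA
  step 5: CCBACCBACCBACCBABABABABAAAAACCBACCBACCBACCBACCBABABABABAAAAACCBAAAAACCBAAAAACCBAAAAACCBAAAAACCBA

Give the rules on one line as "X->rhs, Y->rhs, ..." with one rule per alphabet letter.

  step 1 ⇒ step 2: BABACC ⇒ CC·BA·CC·BA·AA·AA
    A ↦ BA
    B ↦ CC
    C ↦ AA

A->BA, B->CC, C->AA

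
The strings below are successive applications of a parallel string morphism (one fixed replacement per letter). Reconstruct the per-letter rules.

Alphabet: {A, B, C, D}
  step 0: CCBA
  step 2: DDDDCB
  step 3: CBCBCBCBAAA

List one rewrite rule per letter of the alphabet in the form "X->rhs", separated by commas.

A->D, B->AA, C->A, D->CB

  step 2 ⇒ step 3: DDDDCB ⇒ CB·CB·CB·CB·A·AA
    B ↦ AA
    C ↦ A
    D ↦ CB
    A ↦ D  (constrained at step 0)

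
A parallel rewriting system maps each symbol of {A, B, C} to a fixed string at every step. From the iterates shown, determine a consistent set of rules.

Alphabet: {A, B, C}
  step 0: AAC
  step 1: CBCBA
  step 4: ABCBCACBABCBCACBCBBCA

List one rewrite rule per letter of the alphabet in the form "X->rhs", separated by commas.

A->CB, B->BC, C->A

  step 0 ⇒ step 1: AAC ⇒ CB·CB·A
    A ↦ CB
    C ↦ A
    B ↦ BC  (constrained at step 1)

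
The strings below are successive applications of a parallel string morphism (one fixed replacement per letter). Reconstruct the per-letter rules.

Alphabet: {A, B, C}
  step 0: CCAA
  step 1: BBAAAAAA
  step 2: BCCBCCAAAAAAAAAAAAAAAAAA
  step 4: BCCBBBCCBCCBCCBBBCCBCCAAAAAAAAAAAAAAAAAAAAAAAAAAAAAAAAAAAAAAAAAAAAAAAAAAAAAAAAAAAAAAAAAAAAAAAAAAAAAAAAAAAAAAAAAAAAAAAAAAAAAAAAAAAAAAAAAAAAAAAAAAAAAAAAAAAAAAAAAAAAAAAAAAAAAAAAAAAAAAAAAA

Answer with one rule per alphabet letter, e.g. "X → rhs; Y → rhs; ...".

A->AAA, B->BCC, C->B

  step 1 ⇒ step 2: BBAAAAAA ⇒ BCC·BCC·AAA·AAA·AAA·AAA·AAA·AAA
    A ↦ AAA
    B ↦ BCC
  step 0 ⇒ step 1: CCAA ⇒ B·B·AAA·AAA
    C ↦ B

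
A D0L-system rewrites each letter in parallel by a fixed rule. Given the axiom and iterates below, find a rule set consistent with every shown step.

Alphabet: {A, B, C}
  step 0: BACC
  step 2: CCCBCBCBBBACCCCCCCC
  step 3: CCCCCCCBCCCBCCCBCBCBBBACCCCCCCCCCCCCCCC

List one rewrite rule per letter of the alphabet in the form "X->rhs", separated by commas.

A->BBA, B->CB, C->CC

  step 2 ⇒ step 3: CCCBCBCBBBACCCCCCCC ⇒ CC·CC·CC·CB·CC·CB·CC·CB·CB·CB·BBA·CC·CC·CC·CC·CC·CC·CC·CC
    A ↦ BBA
    B ↦ CB
    C ↦ CC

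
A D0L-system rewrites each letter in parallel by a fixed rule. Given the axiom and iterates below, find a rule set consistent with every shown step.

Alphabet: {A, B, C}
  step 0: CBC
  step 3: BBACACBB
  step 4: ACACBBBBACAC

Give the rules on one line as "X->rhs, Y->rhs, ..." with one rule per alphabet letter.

A->B, B->AC, C->B

  step 3 ⇒ step 4: BBACACBB ⇒ AC·AC·B·B·B·B·AC·AC
    A ↦ B
    B ↦ AC
    C ↦ B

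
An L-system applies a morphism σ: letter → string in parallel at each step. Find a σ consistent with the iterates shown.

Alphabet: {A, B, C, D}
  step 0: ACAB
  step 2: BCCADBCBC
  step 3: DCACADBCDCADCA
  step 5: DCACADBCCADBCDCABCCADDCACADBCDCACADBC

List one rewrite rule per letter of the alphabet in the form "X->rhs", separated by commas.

A->D, B->D, C->CA, D->BC

  step 2 ⇒ step 3: BCCADBCBC ⇒ D·CA·CA·D·BC·D·CA·D·CA
    A ↦ D
    B ↦ D
    C ↦ CA
    D ↦ BC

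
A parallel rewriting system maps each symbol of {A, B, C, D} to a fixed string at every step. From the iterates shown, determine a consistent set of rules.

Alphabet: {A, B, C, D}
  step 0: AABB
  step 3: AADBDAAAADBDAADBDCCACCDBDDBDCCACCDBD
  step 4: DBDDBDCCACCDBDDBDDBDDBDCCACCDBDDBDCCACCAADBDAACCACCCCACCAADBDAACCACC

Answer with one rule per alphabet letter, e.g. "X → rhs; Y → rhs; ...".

  step 3 ⇒ step 4: AADBDAAAADBDAADBDCCACCDBDDBDCCACCDBD ⇒ DBD·DBD·C·CAC·C·DBD·DBD·DBD·DBD·C·CAC·C·DBD·DBD·C·CAC·C·A·A·DBD·A·A·C·CAC·C·C·CAC·C·A·A·DBD·A·A·C·CAC·C
    A ↦ DBD
    B ↦ CAC
    C ↦ A
    D ↦ C

A->DBD, B->CAC, C->A, D->C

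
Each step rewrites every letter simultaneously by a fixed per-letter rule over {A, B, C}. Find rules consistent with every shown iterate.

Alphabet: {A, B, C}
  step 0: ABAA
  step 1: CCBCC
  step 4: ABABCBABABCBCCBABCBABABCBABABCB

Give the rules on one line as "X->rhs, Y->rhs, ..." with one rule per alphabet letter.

  step 0 ⇒ step 1: ABAA ⇒ C·CB·C·C
    A ↦ C
    B ↦ CB
    C ↦ AB  (constrained at step 1)

A->C, B->CB, C->AB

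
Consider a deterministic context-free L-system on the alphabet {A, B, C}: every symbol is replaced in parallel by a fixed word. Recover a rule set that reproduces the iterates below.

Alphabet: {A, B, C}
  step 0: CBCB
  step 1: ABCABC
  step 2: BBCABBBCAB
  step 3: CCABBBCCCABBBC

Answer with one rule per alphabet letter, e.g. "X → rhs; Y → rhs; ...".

  step 2 ⇒ step 3: BBCABBBCAB ⇒ C·C·AB·BB·C·C·C·AB·BB·C
    A ↦ BB
    B ↦ C
    C ↦ AB

A->BB, B->C, C->AB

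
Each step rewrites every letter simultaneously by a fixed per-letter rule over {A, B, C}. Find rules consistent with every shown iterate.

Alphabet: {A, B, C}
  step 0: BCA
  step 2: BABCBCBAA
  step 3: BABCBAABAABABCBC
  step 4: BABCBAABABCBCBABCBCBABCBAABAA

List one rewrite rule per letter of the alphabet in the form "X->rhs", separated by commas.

A->BC, B->BA, C->A

  step 3 ⇒ step 4: BABCBAABAABABCBC ⇒ BA·BC·BA·A·BA·BC·BC·BA·BC·BC·BA·BC·BA·A·BA·A
    A ↦ BC
    B ↦ BA
    C ↦ A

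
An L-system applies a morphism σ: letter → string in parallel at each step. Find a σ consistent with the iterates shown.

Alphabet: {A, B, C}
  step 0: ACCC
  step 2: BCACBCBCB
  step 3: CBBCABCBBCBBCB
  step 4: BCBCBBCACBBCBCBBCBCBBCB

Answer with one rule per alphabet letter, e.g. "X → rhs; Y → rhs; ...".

A->CA, B->CB, C->B

  step 3 ⇒ step 4: CBBCABCBBCBBCB ⇒ B·CB·CB·B·CA·CB·B·CB·CB·B·CB·CB·B·CB
    A ↦ CA
    B ↦ CB
    C ↦ B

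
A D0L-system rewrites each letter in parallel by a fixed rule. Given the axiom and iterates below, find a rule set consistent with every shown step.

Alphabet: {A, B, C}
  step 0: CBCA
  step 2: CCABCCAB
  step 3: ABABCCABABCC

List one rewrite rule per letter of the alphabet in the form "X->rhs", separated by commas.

A->C, B->C, C->AB

  step 2 ⇒ step 3: CCABCCAB ⇒ AB·AB·C·C·AB·AB·C·C
    A ↦ C
    B ↦ C
    C ↦ AB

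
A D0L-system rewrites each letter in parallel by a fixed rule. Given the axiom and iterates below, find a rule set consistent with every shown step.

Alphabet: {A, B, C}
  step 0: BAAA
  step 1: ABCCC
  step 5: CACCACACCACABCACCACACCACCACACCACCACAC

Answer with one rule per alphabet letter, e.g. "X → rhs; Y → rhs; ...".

A->C, B->AB, C->CA

  step 0 ⇒ step 1: BAAA ⇒ AB·C·C·C
    A ↦ C
    B ↦ AB
    C ↦ CA  (constrained at step 1)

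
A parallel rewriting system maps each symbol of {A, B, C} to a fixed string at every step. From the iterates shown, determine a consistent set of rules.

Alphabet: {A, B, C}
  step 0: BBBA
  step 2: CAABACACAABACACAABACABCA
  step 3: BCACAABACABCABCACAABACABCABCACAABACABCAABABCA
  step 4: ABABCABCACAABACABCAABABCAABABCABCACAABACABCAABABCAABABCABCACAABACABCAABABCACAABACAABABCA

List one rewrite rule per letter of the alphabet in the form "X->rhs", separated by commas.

A->CA, B->ABA, C->B

  step 3 ⇒ step 4: BCACAABACABCABCACAABACABCABCACAABACABCAABABCA ⇒ ABA·B·CA·B·CA·CA·ABA·CA·B·CA·ABA·B·CA·ABA·B·CA·B·CA·CA·ABA·CA·B·CA·ABA·B·CA·ABA·B·CA·B·CA·CA·ABA·CA·B·CA·ABA·B·CA·CA·ABA·CA·ABA·B·CA
    A ↦ CA
    B ↦ ABA
    C ↦ B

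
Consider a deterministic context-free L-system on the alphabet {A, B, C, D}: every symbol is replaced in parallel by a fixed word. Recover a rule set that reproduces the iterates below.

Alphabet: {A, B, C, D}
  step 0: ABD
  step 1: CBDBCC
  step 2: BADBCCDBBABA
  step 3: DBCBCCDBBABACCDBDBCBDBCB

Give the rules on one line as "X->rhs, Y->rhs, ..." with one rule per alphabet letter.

A->CB, B->DB, C->BA, D->CC

  step 2 ⇒ step 3: BADBCCDBBABA ⇒ DB·CB·CC·DB·BA·BA·CC·DB·DB·CB·DB·CB
    A ↦ CB
    B ↦ DB
    C ↦ BA
    D ↦ CC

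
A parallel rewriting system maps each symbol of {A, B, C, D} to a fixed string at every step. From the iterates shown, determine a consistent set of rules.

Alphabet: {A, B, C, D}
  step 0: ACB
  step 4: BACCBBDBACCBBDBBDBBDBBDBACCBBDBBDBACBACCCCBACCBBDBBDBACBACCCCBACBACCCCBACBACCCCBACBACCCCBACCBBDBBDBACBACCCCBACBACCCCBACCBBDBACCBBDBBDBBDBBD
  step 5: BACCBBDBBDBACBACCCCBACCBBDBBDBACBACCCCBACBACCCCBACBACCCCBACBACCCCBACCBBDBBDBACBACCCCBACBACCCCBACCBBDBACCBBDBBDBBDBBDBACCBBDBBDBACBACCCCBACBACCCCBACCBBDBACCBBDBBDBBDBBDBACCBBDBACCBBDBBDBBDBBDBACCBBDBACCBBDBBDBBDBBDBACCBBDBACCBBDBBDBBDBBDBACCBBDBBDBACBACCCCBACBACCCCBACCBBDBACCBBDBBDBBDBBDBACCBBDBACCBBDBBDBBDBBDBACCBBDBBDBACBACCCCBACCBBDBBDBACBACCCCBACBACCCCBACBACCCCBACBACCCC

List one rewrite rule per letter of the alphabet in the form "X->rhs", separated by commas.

  step 4 ⇒ step 5: BACCBBDBACCBBDBBDBBDBBDBACCBBDBBDBACBACCCCBACCBBDBBDBACBACCCCBACBACCCCBACBACCCCBACBACCCCBACCBBDBBDBACBACCCCBACBACCCCBACCBBDBACCBBDBBDBBDBBD ⇒ BAC·C·BBD·BBD·BAC·BAC·CCC·BAC·C·BBD·BBD·BAC·BAC·CCC·BAC·BAC·CCC·BAC·BAC·CCC·BAC·BAC·CCC·BAC·C·BBD·BBD·BAC·BAC·CCC·BAC·BAC·CCC·BAC·C·BBD·BAC·C·BBD·BBD·BBD·BBD·BAC·C·BBD·BBD·BAC·BAC·CCC·BAC·BAC·CCC·BAC·C·BBD·BAC·C·BBD·BBD·BBD·BBD·BAC·C·BBD·BAC·C·BBD·BBD·BBD·BBD·BAC·C·BBD·BAC·C·BBD·BBD·BBD·BBD·BAC·C·BBD·BAC·C·BBD·BBD·BBD·BBD·BAC·C·BBD·BBD·BAC·BAC·CCC·BAC·BAC·CCC·BAC·C·BBD·BAC·C·BBD·BBD·BBD·BBD·BAC·C·BBD·BAC·C·BBD·BBD·BBD·BBD·BAC·C·BBD·BBD·BAC·BAC·CCC·BAC·C·BBD·BBD·BAC·BAC·CCC·BAC·BAC·CCC·BAC·BAC·CCC·BAC·BAC·CCC
    A ↦ C
    B ↦ BAC
    C ↦ BBD
    D ↦ CCC

A->C, B->BAC, C->BBD, D->CCC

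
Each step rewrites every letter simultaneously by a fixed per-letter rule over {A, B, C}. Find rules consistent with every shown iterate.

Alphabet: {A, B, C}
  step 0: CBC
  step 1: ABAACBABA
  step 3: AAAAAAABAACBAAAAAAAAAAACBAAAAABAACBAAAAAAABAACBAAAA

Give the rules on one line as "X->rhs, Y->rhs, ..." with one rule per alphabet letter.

  step 0 ⇒ step 1: CBC ⇒ ABA·ACB·ABA
    B ↦ ACB
    C ↦ ABA
    A ↦ AA  (constrained at step 1)

A->AA, B->ACB, C->ABA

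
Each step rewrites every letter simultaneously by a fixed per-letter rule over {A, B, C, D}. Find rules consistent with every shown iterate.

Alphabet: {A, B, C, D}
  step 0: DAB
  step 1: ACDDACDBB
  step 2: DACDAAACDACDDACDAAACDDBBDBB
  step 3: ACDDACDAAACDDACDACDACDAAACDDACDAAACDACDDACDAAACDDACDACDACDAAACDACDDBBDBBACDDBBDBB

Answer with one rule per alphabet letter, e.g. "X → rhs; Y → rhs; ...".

A->DAC, B->DBB, C->DAA, D->ACD

  step 2 ⇒ step 3: DACDAAACDACDDACDAAACDDBBDBB ⇒ ACD·DAC·DAA·ACD·DAC·DAC·DAC·DAA·ACD·DAC·DAA·ACD·ACD·DAC·DAA·ACD·DAC·DAC·DAC·DAA·ACD·ACD·DBB·DBB·ACD·DBB·DBB
    A ↦ DAC
    B ↦ DBB
    C ↦ DAA
    D ↦ ACD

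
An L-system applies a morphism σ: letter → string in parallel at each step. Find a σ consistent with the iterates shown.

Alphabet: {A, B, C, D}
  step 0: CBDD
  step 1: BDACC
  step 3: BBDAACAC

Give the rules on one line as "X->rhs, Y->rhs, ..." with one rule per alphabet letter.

A->B, B->A, C->BD, D->C

  step 0 ⇒ step 1: CBDD ⇒ BD·A·C·C
    B ↦ A
    C ↦ BD
    D ↦ C
    A ↦ B  (constrained at step 1)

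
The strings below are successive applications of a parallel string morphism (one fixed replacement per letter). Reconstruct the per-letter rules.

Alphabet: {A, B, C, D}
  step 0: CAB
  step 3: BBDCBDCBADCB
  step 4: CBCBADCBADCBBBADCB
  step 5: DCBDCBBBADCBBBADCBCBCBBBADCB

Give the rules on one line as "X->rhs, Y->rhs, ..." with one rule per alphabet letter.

  step 4 ⇒ step 5: CBCBADCBADCBBBADCB ⇒ D·CB·D·CB·BB·A·D·CB·BB·A·D·CB·CB·CB·BB·A·D·CB
    A ↦ BB
    B ↦ CB
    C ↦ D
    D ↦ A

A->BB, B->CB, C->D, D->A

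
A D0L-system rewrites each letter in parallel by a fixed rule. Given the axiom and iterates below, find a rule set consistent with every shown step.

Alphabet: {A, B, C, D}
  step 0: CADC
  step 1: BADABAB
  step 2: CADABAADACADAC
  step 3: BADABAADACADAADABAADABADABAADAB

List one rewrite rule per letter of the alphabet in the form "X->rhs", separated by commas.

A->ADA, B->C, C->B, D->BA

  step 2 ⇒ step 3: CADABAADACADAC ⇒ B·ADA·BA·ADA·C·ADA·ADA·BA·ADA·B·ADA·BA·ADA·B
    A ↦ ADA
    B ↦ C
    C ↦ B
    D ↦ BA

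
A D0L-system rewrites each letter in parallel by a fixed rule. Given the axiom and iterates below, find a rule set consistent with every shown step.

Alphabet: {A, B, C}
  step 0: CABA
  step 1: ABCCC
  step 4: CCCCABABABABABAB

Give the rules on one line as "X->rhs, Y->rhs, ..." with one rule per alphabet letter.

A->C, B->C, C->AB

  step 0 ⇒ step 1: CABA ⇒ AB·C·C·C
    A ↦ C
    B ↦ C
    C ↦ AB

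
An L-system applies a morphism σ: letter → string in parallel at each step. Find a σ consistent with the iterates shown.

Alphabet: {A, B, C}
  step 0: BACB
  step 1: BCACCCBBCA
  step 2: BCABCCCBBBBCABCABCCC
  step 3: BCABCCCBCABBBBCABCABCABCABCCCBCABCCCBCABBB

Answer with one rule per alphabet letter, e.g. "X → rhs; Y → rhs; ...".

  step 2 ⇒ step 3: BCABCCCBBBBCABCABCCC ⇒ BCA·B·CCC·BCA·B·B·B·BCA·BCA·BCA·BCA·B·CCC·BCA·B·CCC·BCA·B·B·B
    A ↦ CCC
    B ↦ BCA
    C ↦ B

A->CCC, B->BCA, C->B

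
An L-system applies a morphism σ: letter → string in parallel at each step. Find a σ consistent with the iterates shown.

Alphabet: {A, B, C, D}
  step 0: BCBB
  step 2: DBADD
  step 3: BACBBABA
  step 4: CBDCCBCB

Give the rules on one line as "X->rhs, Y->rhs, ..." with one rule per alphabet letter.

A->B, B->C, C->D, D->BA

  step 3 ⇒ step 4: BACBBABA ⇒ C·B·D·C·C·B·C·B
    A ↦ B
    B ↦ C
    C ↦ D
  step 2 ⇒ step 3: DBADD ⇒ BA·C·B·BA·BA
    D ↦ BA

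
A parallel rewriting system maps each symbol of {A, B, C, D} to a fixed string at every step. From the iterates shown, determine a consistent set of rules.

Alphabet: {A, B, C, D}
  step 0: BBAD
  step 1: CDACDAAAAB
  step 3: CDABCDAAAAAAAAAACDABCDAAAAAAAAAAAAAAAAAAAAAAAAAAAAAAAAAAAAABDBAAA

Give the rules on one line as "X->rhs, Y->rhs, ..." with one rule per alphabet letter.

  step 0 ⇒ step 1: BBAD ⇒ CDA·CDA·AAA·B
    A ↦ AAA
    B ↦ CDA
    D ↦ B
    C ↦ BD  (constrained at step 1)

A->AAA, B->CDA, C->BD, D->B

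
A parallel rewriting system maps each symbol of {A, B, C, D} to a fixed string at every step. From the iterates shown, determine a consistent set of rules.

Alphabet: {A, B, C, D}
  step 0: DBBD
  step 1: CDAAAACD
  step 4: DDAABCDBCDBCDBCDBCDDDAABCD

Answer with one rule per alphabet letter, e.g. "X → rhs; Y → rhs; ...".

A->D, B->AA, C->B, D->CD

  step 0 ⇒ step 1: DBBD ⇒ CD·AA·AA·CD
    B ↦ AA
    D ↦ CD
    A ↦ D  (constrained at step 1)
    C ↦ B  (constrained at step 1)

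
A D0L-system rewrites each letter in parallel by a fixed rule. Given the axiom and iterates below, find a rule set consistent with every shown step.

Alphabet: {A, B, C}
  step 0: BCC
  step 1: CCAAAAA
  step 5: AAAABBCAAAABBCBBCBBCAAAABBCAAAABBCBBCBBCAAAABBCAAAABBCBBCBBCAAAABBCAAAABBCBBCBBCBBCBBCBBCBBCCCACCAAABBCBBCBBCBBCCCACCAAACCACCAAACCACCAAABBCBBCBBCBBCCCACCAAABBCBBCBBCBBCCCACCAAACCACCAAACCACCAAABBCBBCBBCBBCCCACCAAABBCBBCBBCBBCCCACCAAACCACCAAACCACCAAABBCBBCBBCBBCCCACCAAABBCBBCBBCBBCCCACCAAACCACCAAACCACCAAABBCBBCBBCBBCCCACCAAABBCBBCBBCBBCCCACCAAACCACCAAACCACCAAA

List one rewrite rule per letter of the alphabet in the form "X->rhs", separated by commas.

  step 0 ⇒ step 1: BCC ⇒ CCA·AA·AA
    B ↦ CCA
    C ↦ AA
    A ↦ BBC  (constrained at step 1)

A->BBC, B->CCA, C->AA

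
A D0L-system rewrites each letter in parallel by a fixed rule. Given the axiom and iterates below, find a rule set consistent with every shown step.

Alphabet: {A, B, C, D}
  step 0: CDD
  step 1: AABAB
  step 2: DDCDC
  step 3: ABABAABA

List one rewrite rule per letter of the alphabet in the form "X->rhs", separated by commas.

  step 2 ⇒ step 3: DDCDC ⇒ AB·AB·A·AB·A
    C ↦ A
    D ↦ AB
  step 1 ⇒ step 2: AABAB ⇒ D·D·C·D·C
    A ↦ D
  step 1 ⇒ step 2: AABAB ⇒ D·D·C·D·C
    B ↦ C

A->D, B->C, C->A, D->AB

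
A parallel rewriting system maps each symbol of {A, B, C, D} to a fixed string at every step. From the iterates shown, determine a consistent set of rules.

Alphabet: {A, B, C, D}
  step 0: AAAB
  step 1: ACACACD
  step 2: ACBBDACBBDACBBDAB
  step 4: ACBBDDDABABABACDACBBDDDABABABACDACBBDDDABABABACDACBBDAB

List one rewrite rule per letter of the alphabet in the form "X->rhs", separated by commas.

  step 1 ⇒ step 2: ACACACD ⇒ AC·BBD·AC·BBD·AC·BBD·AB
    A ↦ AC
    C ↦ BBD
    D ↦ AB
  step 0 ⇒ step 1: AAAB ⇒ AC·AC·AC·D
    B ↦ D

A->AC, B->D, C->BBD, D->AB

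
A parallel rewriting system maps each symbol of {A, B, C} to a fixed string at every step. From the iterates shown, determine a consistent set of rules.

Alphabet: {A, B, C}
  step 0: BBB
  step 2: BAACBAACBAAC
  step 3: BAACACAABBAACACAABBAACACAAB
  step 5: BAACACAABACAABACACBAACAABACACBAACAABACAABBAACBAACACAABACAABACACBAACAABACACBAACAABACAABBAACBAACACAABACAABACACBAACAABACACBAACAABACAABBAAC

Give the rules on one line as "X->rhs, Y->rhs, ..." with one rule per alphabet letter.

  step 2 ⇒ step 3: BAACBAACBAAC ⇒ BA·AC·AC·AAB·BA·AC·AC·AAB·BA·AC·AC·AAB
    A ↦ AC
    B ↦ BA
    C ↦ AAB

A->AC, B->BA, C->AAB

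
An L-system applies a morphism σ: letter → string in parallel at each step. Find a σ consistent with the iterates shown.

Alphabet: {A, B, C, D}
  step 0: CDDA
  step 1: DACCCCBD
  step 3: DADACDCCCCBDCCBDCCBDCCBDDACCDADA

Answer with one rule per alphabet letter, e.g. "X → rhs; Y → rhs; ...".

  step 0 ⇒ step 1: CDDA ⇒ DA·CC·CC·BD
    A ↦ BD
    C ↦ DA
    D ↦ CC
    B ↦ CD  (constrained at step 1)

A->BD, B->CD, C->DA, D->CC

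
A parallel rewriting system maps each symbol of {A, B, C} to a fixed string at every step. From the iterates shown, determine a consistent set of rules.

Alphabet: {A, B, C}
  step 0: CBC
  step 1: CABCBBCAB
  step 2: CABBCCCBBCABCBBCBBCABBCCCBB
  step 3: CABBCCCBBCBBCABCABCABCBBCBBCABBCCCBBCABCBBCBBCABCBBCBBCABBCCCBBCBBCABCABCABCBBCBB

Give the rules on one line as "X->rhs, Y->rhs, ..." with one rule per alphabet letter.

  step 2 ⇒ step 3: CABBCCCBBCABCBBCBBCABBCCCBB ⇒ CAB·BCC·CBB·CBB·CAB·CAB·CAB·CBB·CBB·CAB·BCC·CBB·CAB·CBB·CBB·CAB·CBB·CBB·CAB·BCC·CBB·CBB·CAB·CAB·CAB·CBB·CBB
    A ↦ BCC
    B ↦ CBB
    C ↦ CAB

A->BCC, B->CBB, C->CAB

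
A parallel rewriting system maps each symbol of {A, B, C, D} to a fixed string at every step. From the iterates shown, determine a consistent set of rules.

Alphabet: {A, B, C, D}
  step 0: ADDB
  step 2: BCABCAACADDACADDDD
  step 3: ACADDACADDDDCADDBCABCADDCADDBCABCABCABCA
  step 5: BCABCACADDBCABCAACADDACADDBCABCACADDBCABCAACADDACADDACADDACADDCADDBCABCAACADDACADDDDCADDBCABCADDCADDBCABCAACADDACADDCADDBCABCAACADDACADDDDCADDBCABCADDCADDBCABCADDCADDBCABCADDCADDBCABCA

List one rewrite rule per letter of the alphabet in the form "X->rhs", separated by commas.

  step 2 ⇒ step 3: BCABCAACADDACADDDD ⇒ A·CA·DD·A·CA·DD·DD·CA·DD·BCA·BCA·DD·CA·DD·BCA·BCA·BCA·BCA
    A ↦ DD
    B ↦ A
    C ↦ CA
    D ↦ BCA

A->DD, B->A, C->CA, D->BCA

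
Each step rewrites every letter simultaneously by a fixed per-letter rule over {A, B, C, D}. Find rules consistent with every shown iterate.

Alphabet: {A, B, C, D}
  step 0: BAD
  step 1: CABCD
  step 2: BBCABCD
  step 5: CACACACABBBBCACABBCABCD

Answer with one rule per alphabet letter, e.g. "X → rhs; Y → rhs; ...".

  step 1 ⇒ step 2: CABCD ⇒ B·B·CA·B·CD
    A ↦ B
    B ↦ CA
    C ↦ B
    D ↦ CD

A->B, B->CA, C->B, D->CD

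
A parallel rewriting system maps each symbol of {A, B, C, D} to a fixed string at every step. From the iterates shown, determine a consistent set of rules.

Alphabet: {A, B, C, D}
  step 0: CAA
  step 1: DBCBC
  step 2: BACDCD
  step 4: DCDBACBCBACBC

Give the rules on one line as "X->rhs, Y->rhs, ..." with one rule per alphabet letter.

  step 1 ⇒ step 2: DBCBC ⇒ BA·C·D·C·D
    B ↦ C
    C ↦ D
    D ↦ BA
  step 0 ⇒ step 1: CAA ⇒ D·BC·BC
    A ↦ BC

A->BC, B->C, C->D, D->BA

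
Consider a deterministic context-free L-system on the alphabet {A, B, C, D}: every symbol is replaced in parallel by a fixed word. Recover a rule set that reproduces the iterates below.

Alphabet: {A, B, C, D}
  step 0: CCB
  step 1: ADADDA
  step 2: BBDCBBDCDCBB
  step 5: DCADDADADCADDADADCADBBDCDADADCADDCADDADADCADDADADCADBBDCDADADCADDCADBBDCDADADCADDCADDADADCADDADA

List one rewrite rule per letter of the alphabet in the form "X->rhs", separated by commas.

A->BB, B->DA, C->AD, D->DC

  step 1 ⇒ step 2: ADADDA ⇒ BB·DC·BB·DC·DC·BB
    A ↦ BB
    D ↦ DC
  step 0 ⇒ step 1: CCB ⇒ AD·AD·DA
    B ↦ DA
  step 0 ⇒ step 1: CCB ⇒ AD·AD·DA
    C ↦ AD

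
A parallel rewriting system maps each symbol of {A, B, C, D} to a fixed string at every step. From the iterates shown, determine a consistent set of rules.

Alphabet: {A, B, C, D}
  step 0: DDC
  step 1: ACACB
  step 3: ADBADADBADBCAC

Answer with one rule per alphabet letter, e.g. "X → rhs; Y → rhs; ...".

  step 0 ⇒ step 1: DDC ⇒ AC·AC·B
    C ↦ B
    D ↦ AC
    A ↦ BC  (constrained at step 1)
    B ↦ AD  (constrained at step 1)

A->BC, B->AD, C->B, D->AC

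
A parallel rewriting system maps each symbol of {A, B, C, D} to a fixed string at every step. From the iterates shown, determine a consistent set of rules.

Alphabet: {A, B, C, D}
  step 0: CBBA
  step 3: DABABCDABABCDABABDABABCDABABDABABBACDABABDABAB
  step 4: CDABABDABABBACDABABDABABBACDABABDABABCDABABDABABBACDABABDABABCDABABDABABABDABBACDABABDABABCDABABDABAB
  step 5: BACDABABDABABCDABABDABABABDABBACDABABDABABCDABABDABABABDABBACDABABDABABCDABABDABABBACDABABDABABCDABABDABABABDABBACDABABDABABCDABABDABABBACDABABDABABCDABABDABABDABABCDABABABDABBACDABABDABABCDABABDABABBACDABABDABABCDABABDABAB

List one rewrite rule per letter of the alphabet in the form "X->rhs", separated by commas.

  step 4 ⇒ step 5: CDABABDABABBACDABABDABABBACDABABDABABCDABABDABABBACDABABDABABCDABABDABABABDABBACDABABDABABCDABABDABAB ⇒ BA·C·DAB·AB·DAB·AB·C·DAB·AB·DAB·AB·AB·DAB·BA·C·DAB·AB·DAB·AB·C·DAB·AB·DAB·AB·AB·DAB·BA·C·DAB·AB·DAB·AB·C·DAB·AB·DAB·AB·BA·C·DAB·AB·DAB·AB·C·DAB·AB·DAB·AB·AB·DAB·BA·C·DAB·AB·DAB·AB·C·DAB·AB·DAB·AB·BA·C·DAB·AB·DAB·AB·C·DAB·AB·DAB·AB·DAB·AB·C·DAB·AB·AB·DAB·BA·C·DAB·AB·DAB·AB·C·DAB·AB·DAB·AB·BA·C·DAB·AB·DAB·AB·C·DAB·AB·DAB·AB
    A ↦ DAB
    B ↦ AB
    C ↦ BA
    D ↦ C

A->DAB, B->AB, C->BA, D->C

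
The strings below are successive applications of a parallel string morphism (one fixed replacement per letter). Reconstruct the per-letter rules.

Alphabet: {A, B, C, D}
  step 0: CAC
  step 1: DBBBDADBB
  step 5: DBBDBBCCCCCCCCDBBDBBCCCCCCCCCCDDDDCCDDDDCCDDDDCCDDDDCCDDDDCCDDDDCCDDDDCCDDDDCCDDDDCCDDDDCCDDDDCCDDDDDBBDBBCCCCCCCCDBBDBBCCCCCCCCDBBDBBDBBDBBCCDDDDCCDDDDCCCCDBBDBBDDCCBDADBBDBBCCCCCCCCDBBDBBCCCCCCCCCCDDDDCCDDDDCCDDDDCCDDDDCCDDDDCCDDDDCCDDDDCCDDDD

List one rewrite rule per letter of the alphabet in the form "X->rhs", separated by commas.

A->BDA, B->DD, C->DBB, D->CC

  step 0 ⇒ step 1: CAC ⇒ DBB·BDA·DBB
    A ↦ BDA
    C ↦ DBB
    B ↦ DD  (constrained at step 1)
    D ↦ CC  (constrained at step 1)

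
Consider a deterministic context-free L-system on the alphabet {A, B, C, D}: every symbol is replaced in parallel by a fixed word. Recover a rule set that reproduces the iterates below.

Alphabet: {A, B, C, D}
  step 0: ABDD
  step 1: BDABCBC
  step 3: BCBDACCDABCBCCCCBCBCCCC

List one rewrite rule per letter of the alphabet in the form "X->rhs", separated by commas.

A->B, B->DA, C->CC, D->BC

  step 0 ⇒ step 1: ABDD ⇒ B·DA·BC·BC
    A ↦ B
    B ↦ DA
    D ↦ BC
    C ↦ CC  (constrained at step 1)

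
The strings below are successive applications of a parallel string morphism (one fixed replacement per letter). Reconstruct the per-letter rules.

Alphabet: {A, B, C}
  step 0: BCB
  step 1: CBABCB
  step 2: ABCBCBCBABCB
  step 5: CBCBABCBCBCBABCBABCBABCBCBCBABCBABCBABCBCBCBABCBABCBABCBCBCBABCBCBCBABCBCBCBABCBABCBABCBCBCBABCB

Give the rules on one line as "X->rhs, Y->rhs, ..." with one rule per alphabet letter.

  step 1 ⇒ step 2: CBABCB ⇒ AB·CB·CB·CB·AB·CB
    A ↦ CB
    B ↦ CB
    C ↦ AB

A->CB, B->CB, C->AB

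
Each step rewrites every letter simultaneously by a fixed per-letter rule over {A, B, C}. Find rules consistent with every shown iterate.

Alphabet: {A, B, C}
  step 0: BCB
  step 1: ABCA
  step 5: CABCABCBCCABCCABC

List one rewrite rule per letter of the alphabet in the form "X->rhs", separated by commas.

  step 0 ⇒ step 1: BCB ⇒ A·BC·A
    B ↦ A
    C ↦ BC
    A ↦ C  (constrained at step 1)

A->C, B->A, C->BC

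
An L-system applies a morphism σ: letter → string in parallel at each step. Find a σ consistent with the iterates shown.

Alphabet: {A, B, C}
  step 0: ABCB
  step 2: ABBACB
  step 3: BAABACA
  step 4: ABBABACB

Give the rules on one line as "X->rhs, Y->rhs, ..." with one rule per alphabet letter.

  step 3 ⇒ step 4: BAABACA ⇒ A·B·B·A·B·AC·B
    A ↦ B
    B ↦ A
    C ↦ AC

A->B, B->A, C->AC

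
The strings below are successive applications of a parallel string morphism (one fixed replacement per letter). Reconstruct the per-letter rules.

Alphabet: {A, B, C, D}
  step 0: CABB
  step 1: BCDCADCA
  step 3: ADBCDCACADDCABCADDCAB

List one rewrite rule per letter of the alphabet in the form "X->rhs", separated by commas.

A->C, B->DCA, C->B, D->AD

  step 0 ⇒ step 1: CABB ⇒ B·C·DCA·DCA
    A ↦ C
    B ↦ DCA
    C ↦ B
    D ↦ AD  (constrained at step 1)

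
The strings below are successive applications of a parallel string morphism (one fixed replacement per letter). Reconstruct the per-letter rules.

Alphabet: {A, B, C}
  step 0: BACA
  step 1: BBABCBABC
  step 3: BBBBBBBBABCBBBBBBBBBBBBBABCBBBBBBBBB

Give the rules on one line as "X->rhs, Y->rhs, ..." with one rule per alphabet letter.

A->ABC, B->BB, C->B

  step 0 ⇒ step 1: BACA ⇒ BB·ABC·B·ABC
    A ↦ ABC
    B ↦ BB
    C ↦ B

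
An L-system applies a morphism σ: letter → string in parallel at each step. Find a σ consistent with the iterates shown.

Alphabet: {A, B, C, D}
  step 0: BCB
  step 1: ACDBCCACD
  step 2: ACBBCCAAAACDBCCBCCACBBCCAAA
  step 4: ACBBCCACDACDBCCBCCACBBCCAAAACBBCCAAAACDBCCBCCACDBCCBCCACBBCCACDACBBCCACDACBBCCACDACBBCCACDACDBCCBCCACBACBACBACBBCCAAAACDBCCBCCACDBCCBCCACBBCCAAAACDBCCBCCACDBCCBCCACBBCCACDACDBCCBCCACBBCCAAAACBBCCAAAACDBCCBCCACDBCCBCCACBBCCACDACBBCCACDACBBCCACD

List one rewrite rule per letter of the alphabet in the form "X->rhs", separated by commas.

A->ACB, B->ACD, C->BCC, D->AAA

  step 1 ⇒ step 2: ACDBCCACD ⇒ ACB·BCC·AAA·ACD·BCC·BCC·ACB·BCC·AAA
    A ↦ ACB
    B ↦ ACD
    C ↦ BCC
    D ↦ AAA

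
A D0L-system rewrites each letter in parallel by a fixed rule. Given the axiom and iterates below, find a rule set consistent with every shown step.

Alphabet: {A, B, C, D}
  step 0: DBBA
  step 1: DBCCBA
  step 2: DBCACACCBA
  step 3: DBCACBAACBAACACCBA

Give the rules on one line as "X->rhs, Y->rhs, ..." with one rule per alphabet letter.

  step 2 ⇒ step 3: DBCACACCBA ⇒ DB·C·AC·BA·AC·BA·AC·AC·C·BA
    A ↦ BA
    B ↦ C
    C ↦ AC
    D ↦ DB

A->BA, B->C, C->AC, D->DB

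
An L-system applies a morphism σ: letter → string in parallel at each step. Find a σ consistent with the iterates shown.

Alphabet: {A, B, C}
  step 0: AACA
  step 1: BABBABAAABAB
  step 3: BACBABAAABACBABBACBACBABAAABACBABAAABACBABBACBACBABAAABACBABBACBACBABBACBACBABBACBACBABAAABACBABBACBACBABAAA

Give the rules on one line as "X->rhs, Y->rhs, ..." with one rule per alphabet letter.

  step 0 ⇒ step 1: AACA ⇒ BAB·BAB·AAA·BAB
    A ↦ BAB
    C ↦ AAA
    B ↦ BAC  (constrained at step 1)

A->BAB, B->BAC, C->AAA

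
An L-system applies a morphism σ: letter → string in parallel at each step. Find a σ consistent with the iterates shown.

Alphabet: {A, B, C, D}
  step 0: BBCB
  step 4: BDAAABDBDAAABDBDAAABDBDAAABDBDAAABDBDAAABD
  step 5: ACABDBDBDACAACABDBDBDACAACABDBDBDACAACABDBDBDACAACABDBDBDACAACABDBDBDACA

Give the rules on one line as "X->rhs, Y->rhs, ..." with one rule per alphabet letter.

  step 4 ⇒ step 5: BDAAABDBDAAABDBDAAABDBDAAABDBDAAABDBDAAABD ⇒ A·CA·BD·BD·BD·A·CA·A·CA·BD·BD·BD·A·CA·A·CA·BD·BD·BD·A·CA·A·CA·BD·BD·BD·A·CA·A·CA·BD·BD·BD·A·CA·A·CA·BD·BD·BD·A·CA
    A ↦ BD
    B ↦ A
    D ↦ CA
    C ↦ AAA  (constrained at step 0)

A->BD, B->A, C->AAA, D->CA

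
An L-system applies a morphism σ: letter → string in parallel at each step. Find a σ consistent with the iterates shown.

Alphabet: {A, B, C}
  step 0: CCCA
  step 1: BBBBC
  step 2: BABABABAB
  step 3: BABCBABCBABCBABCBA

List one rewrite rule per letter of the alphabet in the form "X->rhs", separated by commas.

  step 2 ⇒ step 3: BABABABAB ⇒ BA·BC·BA·BC·BA·BC·BA·BC·BA
    A ↦ BC
    B ↦ BA
  step 0 ⇒ step 1: CCCA ⇒ B·B·B·BC
    C ↦ B

A->BC, B->BA, C->B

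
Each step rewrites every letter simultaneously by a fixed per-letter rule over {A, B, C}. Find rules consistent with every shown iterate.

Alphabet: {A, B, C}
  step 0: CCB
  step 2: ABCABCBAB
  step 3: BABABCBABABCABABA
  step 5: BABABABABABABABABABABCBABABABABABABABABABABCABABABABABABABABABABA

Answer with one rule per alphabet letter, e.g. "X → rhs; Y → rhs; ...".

  step 2 ⇒ step 3: ABCABCBAB ⇒ BAB·A·BC·BAB·A·BC·A·BAB·A
    A ↦ BAB
    B ↦ A
    C ↦ BC

A->BAB, B->A, C->BC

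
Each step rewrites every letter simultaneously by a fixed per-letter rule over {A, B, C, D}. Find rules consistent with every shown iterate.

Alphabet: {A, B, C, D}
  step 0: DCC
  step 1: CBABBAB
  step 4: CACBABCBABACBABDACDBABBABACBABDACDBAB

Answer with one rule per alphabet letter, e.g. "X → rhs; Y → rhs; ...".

  step 0 ⇒ step 1: DCC ⇒ C·BAB·BAB
    C ↦ BAB
    D ↦ C
    A ↦ AC  (constrained at step 1)
    B ↦ D  (constrained at step 1)

A->AC, B->D, C->BAB, D->C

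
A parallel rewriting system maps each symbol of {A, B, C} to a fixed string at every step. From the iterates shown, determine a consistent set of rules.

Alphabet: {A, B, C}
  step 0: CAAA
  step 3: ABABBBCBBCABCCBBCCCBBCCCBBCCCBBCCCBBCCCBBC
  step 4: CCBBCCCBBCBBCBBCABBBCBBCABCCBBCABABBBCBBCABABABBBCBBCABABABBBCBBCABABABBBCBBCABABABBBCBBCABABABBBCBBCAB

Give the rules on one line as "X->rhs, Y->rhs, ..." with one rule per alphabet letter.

A->CC, B->BBC, C->AB

  step 3 ⇒ step 4: ABABBBCBBCABCCBBCCCBBCCCBBCCCBBCCCBBCCCBBC ⇒ CC·BBC·CC·BBC·BBC·BBC·AB·BBC·BBC·AB·CC·BBC·AB·AB·BBC·BBC·AB·AB·AB·BBC·BBC·AB·AB·AB·BBC·BBC·AB·AB·AB·BBC·BBC·AB·AB·AB·BBC·BBC·AB·AB·AB·BBC·BBC·AB
    A ↦ CC
    B ↦ BBC
    C ↦ AB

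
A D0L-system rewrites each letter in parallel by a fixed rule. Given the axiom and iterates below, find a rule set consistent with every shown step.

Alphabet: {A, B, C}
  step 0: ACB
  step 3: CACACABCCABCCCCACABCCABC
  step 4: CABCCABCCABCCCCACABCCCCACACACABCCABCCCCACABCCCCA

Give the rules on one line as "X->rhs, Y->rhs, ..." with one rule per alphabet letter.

A->BC, B->CC, C->CA

  step 3 ⇒ step 4: CACACABCCABCCCCACABCCABC ⇒ CA·BC·CA·BC·CA·BC·CC·CA·CA·BC·CC·CA·CA·CA·CA·BC·CA·BC·CC·CA·CA·BC·CC·CA
    A ↦ BC
    B ↦ CC
    C ↦ CA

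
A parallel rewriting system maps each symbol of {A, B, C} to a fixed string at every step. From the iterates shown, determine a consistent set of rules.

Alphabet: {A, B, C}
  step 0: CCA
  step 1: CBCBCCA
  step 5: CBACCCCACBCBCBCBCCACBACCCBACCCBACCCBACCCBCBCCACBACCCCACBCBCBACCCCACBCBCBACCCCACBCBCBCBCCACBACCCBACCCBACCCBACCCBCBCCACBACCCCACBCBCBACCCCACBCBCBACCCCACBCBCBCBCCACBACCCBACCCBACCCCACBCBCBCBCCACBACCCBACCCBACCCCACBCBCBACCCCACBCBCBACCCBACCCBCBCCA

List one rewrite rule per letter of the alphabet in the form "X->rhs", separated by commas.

  step 0 ⇒ step 1: CCA ⇒ CB·CB·CCA
    A ↦ CCA
    C ↦ CB
    B ↦ ACC  (constrained at step 1)

A->CCA, B->ACC, C->CB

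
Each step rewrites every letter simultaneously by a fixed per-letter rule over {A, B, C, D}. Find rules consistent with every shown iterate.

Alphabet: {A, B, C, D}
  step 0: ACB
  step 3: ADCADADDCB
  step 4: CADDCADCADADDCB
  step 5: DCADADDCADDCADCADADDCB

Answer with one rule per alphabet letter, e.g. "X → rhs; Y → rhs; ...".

A->C, B->CB, C->D, D->AD

  step 4 ⇒ step 5: CADDCADCADADDCB ⇒ D·C·AD·AD·D·C·AD·D·C·AD·C·AD·AD·D·CB
    A ↦ C
    B ↦ CB
    C ↦ D
    D ↦ AD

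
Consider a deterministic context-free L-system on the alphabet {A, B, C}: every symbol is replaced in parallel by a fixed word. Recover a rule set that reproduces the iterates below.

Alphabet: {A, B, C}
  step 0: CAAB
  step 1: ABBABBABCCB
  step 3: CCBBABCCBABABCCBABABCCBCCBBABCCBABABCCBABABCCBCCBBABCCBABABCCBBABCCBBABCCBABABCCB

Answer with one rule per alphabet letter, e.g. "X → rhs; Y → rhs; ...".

  step 0 ⇒ step 1: CAAB ⇒ AB·BAB·BAB·CCB
    A ↦ BAB
    B ↦ CCB
    C ↦ AB

A->BAB, B->CCB, C->AB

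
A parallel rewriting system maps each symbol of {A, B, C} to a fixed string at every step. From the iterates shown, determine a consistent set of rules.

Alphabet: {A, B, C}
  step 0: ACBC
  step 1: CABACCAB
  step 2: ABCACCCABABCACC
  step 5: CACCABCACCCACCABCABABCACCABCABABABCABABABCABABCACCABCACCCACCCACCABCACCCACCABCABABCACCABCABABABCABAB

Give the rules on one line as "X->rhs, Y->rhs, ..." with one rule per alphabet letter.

  step 1 ⇒ step 2: CABACCAB ⇒ AB·C·ACC·C·AB·AB·C·ACC
    A ↦ C
    B ↦ ACC
    C ↦ AB

A->C, B->ACC, C->AB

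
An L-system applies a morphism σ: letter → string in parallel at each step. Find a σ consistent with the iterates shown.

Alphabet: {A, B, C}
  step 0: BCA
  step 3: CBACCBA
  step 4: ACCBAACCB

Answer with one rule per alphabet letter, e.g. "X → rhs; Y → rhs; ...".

  step 3 ⇒ step 4: CBACCBA ⇒ A·C·CB·A·A·C·CB
    A ↦ CB
    B ↦ C
    C ↦ A

A->CB, B->C, C->A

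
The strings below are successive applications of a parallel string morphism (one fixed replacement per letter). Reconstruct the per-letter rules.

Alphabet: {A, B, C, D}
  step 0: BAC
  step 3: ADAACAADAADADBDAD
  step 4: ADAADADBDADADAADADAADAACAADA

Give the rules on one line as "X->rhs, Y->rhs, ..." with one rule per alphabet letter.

A->AD, B->AC, C->BD, D->A

  step 3 ⇒ step 4: ADAACAADAADADBDAD ⇒ AD·A·AD·AD·BD·AD·AD·A·AD·AD·A·AD·A·AC·A·AD·A
    A ↦ AD
    B ↦ AC
    C ↦ BD
    D ↦ A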